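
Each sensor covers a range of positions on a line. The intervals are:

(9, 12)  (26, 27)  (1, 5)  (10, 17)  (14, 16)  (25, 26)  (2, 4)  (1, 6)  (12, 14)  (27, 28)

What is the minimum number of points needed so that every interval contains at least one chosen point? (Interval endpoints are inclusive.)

Process intervals by earliest right end; each time one isn't hit yet, stab at its right endpoint.
Sorted: [2,4] [1,5] [1,6] [9,12] [12,14] [14,16] [10,17] [25,26] [26,27] [27,28]
{[2,4],[1,5],[1,6]} hit by 4; {[9,12],[12,14]} hit by 12; {[14,16],[10,17]} hit by 16; {[25,26],[26,27]} hit by 26; {[27,28]} hit by 28.
Points: 4, 12, 16, 26, 28 (5 total).

5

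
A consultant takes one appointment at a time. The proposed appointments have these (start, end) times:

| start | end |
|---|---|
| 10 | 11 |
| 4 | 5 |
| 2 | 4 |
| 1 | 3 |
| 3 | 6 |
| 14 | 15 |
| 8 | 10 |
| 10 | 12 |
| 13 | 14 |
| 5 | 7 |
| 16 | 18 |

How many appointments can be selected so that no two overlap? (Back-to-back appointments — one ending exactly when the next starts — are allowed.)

Order by finish time; keep every interval that doesn't clash with the previous kept one.
Sorted by end: (1,3)  (2,4)  (4,5)  (3,6)  (5,7)  (8,10)  (10,11)  (10,12)  (13,14)  (14,15)  (16,18)
take (1,3); take (4,5); take (5,7); take (8,10); take (10,11); take (13,14); take (14,15); take (16,18).
Selected 8 appointments.

8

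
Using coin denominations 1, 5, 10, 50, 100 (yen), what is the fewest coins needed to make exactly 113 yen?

5

Use the largest denomination that fits, subtract, and repeat.
113 = 1×100 + 1×10 + 3×1
Total coins = 1 + 1 + 3 = 5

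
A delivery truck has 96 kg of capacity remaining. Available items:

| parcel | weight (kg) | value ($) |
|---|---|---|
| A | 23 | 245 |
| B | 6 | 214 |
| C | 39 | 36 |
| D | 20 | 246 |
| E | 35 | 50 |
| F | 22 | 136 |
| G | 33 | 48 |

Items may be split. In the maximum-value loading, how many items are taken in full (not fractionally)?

4

Order: B (214/6=35.67) > D (246/20=12.30) > A (245/23=10.65) > F (136/22=6.18) > G (48/33=1.45) > E (50/35=1.43) > C (36/39=0.92)
Fill: take B (6 @ 214) → take D (20 @ 246) → take A (23 @ 245) → take F (22 @ 136) → take 25/33 of G → 36.36; 96/96 used.
4 item(s) taken whole; one partial (take 25/33 of G).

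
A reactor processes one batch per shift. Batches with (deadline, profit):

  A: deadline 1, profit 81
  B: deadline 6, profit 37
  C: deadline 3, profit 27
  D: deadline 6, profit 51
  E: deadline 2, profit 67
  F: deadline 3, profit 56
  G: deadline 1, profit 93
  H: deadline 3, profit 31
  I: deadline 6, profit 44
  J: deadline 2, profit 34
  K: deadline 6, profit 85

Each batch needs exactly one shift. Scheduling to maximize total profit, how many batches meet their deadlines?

6

Profit order: G=93 K=85 A=81 E=67 F=56 D=51 I=44 B=37 J=34 H=31 C=27
Assign: G→slot 1, K→slot 6, A skipped, E→slot 2, F→slot 3, D→slot 5, I→slot 4, B skipped, J skipped, H skipped, C skipped.
Slots: [1:G] [2:E] [3:F] [4:I] [5:D] [6:K]
6 of 11 scheduled.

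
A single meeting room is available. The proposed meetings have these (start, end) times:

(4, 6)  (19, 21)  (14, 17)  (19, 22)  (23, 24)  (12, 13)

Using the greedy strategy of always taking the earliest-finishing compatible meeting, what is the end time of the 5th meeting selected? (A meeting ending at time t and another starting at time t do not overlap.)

24

Sorted by end: (4,6)  (12,13)  (14,17)  (19,21)  (19,22)  (23,24)
take (4,6); take (12,13); take (14,17); take (19,21); skip (19,22); take (23,24).
Selected: (4,6) (12,13) (14,17) (19,21) (23,24)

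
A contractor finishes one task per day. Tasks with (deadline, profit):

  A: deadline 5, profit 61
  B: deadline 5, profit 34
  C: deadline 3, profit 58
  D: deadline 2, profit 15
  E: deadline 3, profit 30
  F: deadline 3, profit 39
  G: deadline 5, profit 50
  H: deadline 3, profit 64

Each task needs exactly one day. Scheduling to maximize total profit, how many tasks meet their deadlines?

By profit: H(d3,64), A(d5,61), C(d3,58), G(d5,50), F(d3,39), B(d5,34), E(d3,30), D(d2,15)
H→slot 3; A→slot 5; C→slot 2; G→slot 4; F→slot 1; B skipped; E skipped; D skipped.
5 of 8 scheduled.

5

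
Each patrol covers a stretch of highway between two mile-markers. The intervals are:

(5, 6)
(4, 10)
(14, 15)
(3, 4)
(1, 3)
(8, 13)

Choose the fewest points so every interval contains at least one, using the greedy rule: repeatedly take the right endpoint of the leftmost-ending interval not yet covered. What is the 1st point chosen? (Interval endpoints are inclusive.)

By right end: [1,3]  [3,4]  [5,6]  [4,10]  [8,13]  [14,15]
[1,3] uncovered → point at 3; [5,6] uncovered → point at 6; [8,13] uncovered → point at 13; [14,15] uncovered → point at 15.
Points: 3, 6, 13, 15 (4 total).

3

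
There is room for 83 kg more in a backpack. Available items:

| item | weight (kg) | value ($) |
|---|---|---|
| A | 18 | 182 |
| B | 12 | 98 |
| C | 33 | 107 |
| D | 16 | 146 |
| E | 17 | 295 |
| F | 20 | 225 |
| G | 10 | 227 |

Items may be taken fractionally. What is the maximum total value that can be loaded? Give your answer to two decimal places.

Ratios (sorted): G 22.70, E 17.35, F 11.25, A 10.11, D 9.12, B 8.17, C 3.24
take G (10 @ 227); take E (17 @ 295); take F (20 @ 225); take A (18 @ 182); take D (16 @ 146); take 2/12 of B → 16.33. Capacity used 83/83.
Total value = 1091.33

1091.33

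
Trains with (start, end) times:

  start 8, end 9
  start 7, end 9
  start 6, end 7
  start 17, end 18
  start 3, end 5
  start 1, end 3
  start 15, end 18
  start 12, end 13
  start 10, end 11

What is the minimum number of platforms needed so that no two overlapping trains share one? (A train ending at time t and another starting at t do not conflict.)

2

Count concurrent intervals with a sweep; the peak is the room count.
Events (time:±→running): 1:+→1 3:-→0 3:+→1 5:-→0 6:+→1 7:-→0 7:+→1 8:+→2 … peak 2.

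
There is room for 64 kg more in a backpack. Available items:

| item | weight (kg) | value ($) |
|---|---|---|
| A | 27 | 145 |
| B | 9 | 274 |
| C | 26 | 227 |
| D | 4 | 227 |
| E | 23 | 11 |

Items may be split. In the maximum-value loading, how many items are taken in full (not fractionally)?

Greedy by value/weight ratio, highest first.
Ratios (sorted): D 56.75, B 30.44, C 8.73, A 5.37, E 0.48
take D (4 @ 227); take B (9 @ 274); take C (26 @ 227); take 25/27 of A → 134.26. Capacity used 64/64.
3 item(s) taken whole; one partial (take 25/27 of A).

3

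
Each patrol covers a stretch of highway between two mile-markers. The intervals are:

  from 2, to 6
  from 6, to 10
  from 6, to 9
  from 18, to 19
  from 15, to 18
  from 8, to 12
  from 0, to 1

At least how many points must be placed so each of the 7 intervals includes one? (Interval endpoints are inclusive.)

Sorted: [0,1] [2,6] [6,9] [6,10] [8,12] [15,18] [18,19]
{[0,1]} hit by 1; {[2,6],[6,9],[6,10]} hit by 6; {[8,12]} hit by 12; {[15,18],[18,19]} hit by 18.
Points: 1, 6, 12, 18 (4 total).

4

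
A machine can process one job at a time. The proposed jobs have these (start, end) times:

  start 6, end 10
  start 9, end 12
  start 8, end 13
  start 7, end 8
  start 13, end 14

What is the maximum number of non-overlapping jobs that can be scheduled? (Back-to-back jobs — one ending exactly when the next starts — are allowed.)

By end time: (7,8), (6,10), (9,12), (8,13), (13,14).
Pick (7,8); next start ≥ 8 → (9,12); next start ≥ 12 → (13,14).
Selected 3 jobs.

3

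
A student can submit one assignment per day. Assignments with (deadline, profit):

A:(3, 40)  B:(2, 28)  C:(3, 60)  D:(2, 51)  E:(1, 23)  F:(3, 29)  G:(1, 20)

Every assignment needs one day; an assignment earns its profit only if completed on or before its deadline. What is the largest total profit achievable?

151

By profit: C(d3,60), D(d2,51), A(d3,40), F(d3,29), B(d2,28), E(d1,23), G(d1,20)
C→slot 3; D→slot 2; A→slot 1; F skipped; B skipped; E skipped; G skipped.
Profit = 40 + 51 + 60 = 151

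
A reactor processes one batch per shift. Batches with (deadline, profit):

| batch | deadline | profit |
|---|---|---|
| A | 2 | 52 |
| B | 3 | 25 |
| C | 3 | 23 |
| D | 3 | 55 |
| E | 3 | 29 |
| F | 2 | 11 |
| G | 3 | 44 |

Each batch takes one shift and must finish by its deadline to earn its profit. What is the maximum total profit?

Sort by profit descending; place each in the latest free slot ≤ its deadline.
By profit: D(d3,55), A(d2,52), G(d3,44), E(d3,29), B(d3,25), C(d3,23), F(d2,11)
D→slot 3; A→slot 2; G→slot 1; E skipped; B skipped; C skipped; F skipped.
Profit = 44 + 52 + 55 = 151

151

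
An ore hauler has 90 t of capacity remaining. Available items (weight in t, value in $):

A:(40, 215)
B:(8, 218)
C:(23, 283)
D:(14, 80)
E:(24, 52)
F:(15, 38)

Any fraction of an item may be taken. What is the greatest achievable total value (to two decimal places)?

Sort by value per unit weight and fill in that order.
Ratios (sorted): B 27.25, C 12.30, D 5.71, A 5.38, F 2.53, E 2.17
take B (8 @ 218); take C (23 @ 283); take D (14 @ 80); take A (40 @ 215); take 5/15 of F → 12.67. Capacity used 90/90.
Total value = 808.67

808.67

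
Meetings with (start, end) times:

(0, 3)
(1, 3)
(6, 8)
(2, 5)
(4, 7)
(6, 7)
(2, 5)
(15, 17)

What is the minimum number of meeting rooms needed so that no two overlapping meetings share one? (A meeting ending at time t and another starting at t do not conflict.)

Events (time:±→running): 0:+→1 1:+→2 2:+→3 2:+→4 … peak 4.

4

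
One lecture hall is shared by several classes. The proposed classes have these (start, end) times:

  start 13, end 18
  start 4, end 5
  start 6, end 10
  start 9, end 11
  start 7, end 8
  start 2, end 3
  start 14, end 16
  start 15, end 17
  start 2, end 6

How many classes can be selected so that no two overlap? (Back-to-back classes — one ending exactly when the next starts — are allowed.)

Order by finish time; keep every interval that doesn't clash with the previous kept one.
By end time: (2,3), (4,5), (2,6), (7,8), (6,10), (9,11), (14,16), (15,17), (13,18).
Pick (2,3); next start ≥ 3 → (4,5); next start ≥ 5 → (7,8); next start ≥ 8 → (9,11); next start ≥ 11 → (14,16).
Selected 5 classes.

5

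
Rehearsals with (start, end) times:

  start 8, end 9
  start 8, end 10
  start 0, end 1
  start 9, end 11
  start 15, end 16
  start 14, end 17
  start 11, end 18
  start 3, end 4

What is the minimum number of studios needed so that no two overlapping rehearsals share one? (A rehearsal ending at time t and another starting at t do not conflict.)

3

Count concurrent intervals with a sweep; the peak is the room count.
starts: [0, 3, 8, 8, 9, 11, 14, 15]
ends:   [1, 4, 9, 10, 11, 16, 17, 18]
s0→1 e1→0 s3→1 e4→0 s8→1 s8→2 e9→1 s9→2 e10→1 e11→0 s11→1 s14→2 s15→3  — peak 3.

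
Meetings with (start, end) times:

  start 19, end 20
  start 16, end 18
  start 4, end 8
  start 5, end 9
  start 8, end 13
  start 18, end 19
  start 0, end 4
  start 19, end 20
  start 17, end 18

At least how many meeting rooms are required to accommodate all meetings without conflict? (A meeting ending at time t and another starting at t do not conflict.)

Events (time:±→running): 0:+→1 4:-→0 4:+→1 5:+→2 … peak 2.

2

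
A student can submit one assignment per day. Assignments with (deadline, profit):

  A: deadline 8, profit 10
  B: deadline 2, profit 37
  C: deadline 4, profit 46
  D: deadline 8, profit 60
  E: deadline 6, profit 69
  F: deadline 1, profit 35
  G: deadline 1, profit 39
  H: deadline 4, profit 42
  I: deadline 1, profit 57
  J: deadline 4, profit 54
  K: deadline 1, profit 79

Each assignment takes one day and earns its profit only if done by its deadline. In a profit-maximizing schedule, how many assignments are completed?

7

Sort by profit descending; place each in the latest free slot ≤ its deadline.
Profit order: K=79 E=69 D=60 I=57 J=54 C=46 H=42 G=39 B=37 F=35 A=10
Assign: K→slot 1, E→slot 6, D→slot 8, I skipped, J→slot 4, C→slot 3, H→slot 2, G skipped, B skipped, F skipped, A→slot 7.
Slots: [1:K] [2:H] [3:C] [4:J] [6:E] [7:A] [8:D]
7 of 11 scheduled.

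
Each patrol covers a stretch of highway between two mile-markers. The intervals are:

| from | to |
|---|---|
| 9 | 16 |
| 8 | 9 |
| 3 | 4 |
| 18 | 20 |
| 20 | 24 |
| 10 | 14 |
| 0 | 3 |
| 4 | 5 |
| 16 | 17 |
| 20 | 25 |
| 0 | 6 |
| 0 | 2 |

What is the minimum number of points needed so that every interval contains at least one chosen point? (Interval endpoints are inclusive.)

Sorted: [0,2] [0,3] [3,4] [4,5] [0,6] [8,9] [10,14] [9,16] [16,17] [18,20] [20,24] [20,25]
{[0,2],[0,3]} hit by 2; {[3,4],[4,5],[0,6]} hit by 4; {[8,9]} hit by 9; {[10,14],[9,16]} hit by 14; {[16,17]} hit by 17; {[18,20],[20,24],[20,25]} hit by 20.
Points: 2, 4, 9, 14, 17, 20 (6 total).

6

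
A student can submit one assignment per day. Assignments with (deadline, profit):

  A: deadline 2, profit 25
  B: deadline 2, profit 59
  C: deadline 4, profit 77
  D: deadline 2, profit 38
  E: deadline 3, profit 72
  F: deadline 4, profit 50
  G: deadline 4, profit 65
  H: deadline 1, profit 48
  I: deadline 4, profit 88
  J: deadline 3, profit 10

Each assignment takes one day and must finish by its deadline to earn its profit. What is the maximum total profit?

Take jobs in profit order; each goes to the latest open slot no later than its deadline.
By profit: I(d4,88), C(d4,77), E(d3,72), G(d4,65), B(d2,59), F(d4,50), H(d1,48), D(d2,38), A(d2,25), J(d3,10)
I→slot 4; C→slot 3; E→slot 2; G→slot 1; B skipped; F skipped; H skipped; D skipped; A skipped; J skipped.
Profit = 65 + 72 + 77 + 88 = 302

302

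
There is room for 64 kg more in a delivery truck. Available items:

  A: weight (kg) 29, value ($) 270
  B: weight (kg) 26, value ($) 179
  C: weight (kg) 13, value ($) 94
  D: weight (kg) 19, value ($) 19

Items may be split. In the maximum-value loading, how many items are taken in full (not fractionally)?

2

Greedy by value/weight ratio, highest first.
Ratios (sorted): A 9.31, C 7.23, B 6.88, D 1.00
take A (29 @ 270); take C (13 @ 94); take 22/26 of B → 151.46. Capacity used 64/64.
2 item(s) taken whole; one partial (take 22/26 of B).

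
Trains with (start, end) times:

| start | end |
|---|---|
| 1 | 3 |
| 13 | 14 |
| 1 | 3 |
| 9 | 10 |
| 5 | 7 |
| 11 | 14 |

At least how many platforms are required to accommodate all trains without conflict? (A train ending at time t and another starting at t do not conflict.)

2

starts: [1, 1, 5, 9, 11, 13]
ends:   [3, 3, 7, 10, 14, 14]
s1→1 s1→2  — peak 2.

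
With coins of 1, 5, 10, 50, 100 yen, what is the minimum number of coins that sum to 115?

115 − 1×100→15 − 1×10→5 − 1×5→0
Total coins = 1 + 1 + 1 = 3

3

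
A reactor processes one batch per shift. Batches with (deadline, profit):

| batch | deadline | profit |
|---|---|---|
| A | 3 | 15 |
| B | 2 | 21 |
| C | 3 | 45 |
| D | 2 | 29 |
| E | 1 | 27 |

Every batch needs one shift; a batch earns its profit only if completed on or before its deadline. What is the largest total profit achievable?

101

By profit: C(d3,45), D(d2,29), E(d1,27), B(d2,21), A(d3,15)
C→slot 3; D→slot 2; E→slot 1; B skipped; A skipped.
Profit = 27 + 29 + 45 = 101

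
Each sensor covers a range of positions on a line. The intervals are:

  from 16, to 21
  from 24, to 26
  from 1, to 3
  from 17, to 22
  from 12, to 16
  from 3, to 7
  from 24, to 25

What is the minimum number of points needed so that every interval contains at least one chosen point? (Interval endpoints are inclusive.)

Process intervals by earliest right end; each time one isn't hit yet, stab at its right endpoint.
By right end: [1,3]  [3,7]  [12,16]  [16,21]  [17,22]  [24,25]  [24,26]
[1,3] uncovered → point at 3; [12,16] uncovered → point at 16; [17,22] uncovered → point at 22; [24,25] uncovered → point at 25.
Points: 3, 16, 22, 25 (4 total).

4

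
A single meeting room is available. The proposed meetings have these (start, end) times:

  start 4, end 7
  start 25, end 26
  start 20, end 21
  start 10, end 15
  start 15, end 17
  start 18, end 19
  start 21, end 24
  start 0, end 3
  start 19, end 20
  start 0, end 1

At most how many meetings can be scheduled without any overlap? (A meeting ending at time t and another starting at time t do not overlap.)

9

Sorted by end: (0,1)  (0,3)  (4,7)  (10,15)  (15,17)  (18,19)  (19,20)  (20,21)  (21,24)  (25,26)
take (0,1); take (4,7); take (10,15); take (15,17); take (18,19); take (19,20); take (20,21); take (21,24); take (25,26).
Selected 9 meetings.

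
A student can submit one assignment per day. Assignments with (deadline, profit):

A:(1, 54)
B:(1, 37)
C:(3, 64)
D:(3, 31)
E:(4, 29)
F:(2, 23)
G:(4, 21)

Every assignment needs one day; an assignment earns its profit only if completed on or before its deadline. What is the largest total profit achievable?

Sort by profit descending; place each in the latest free slot ≤ its deadline.
Profit order: C=64 A=54 B=37 D=31 E=29 F=23 G=21
Assign: C→slot 3, A→slot 1, B skipped, D→slot 2, E→slot 4, F skipped, G skipped.
Slots: [1:A] [2:D] [3:C] [4:E]
Profit = 54 + 31 + 64 + 29 = 178

178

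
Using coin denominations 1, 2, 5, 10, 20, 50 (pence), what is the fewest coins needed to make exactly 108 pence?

Greedy: take as many of the largest coin as possible, then repeat with the remainder.
108 − 2×50→8 − 1×5→3 − 1×2→1 − 1×1→0
Total coins = 2 + 1 + 1 + 1 = 5

5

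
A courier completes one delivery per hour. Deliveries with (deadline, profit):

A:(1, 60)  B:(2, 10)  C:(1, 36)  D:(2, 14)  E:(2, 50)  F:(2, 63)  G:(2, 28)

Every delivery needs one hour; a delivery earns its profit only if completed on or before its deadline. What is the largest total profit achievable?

123

Take jobs in profit order; each goes to the latest open slot no later than its deadline.
By profit: F(d2,63), A(d1,60), E(d2,50), C(d1,36), G(d2,28), D(d2,14), B(d2,10)
F→slot 2; A→slot 1; E skipped; C skipped; G skipped; D skipped; B skipped.
Profit = 60 + 63 = 123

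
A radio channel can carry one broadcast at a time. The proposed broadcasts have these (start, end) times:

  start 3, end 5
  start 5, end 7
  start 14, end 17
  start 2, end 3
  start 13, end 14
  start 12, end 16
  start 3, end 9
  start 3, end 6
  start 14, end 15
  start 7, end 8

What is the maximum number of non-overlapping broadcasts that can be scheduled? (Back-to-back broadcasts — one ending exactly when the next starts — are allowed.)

Greedy by earliest finish: after sorting by end time, pick each interval compatible with the last pick.
Sorted by end: (2,3)  (3,5)  (3,6)  (5,7)  (7,8)  (3,9)  (13,14)  (14,15)  (12,16)  (14,17)
take (2,3); take (3,5); take (5,7); take (7,8); take (13,14); take (14,15); skip (12,16).
Selected 6 broadcasts.

6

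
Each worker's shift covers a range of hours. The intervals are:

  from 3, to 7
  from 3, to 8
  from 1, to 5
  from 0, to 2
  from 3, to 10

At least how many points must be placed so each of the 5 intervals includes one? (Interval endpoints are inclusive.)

Process intervals by earliest right end; each time one isn't hit yet, stab at its right endpoint.
By right end: [0,2]  [1,5]  [3,7]  [3,8]  [3,10]
[0,2] uncovered → point at 2; [3,7] uncovered → point at 7.
Points: 2, 7 (2 total).

2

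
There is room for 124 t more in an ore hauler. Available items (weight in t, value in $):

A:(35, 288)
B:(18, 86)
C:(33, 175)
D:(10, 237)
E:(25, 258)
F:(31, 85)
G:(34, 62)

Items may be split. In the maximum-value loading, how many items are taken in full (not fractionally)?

Greedy by value/weight ratio, highest first.
Order: D (237/10=23.70) > E (258/25=10.32) > A (288/35=8.23) > C (175/33=5.30) > B (86/18=4.78) > F (85/31=2.74) > G (62/34=1.82)
Fill: take D (10 @ 237) → take E (25 @ 258) → take A (35 @ 288) → take C (33 @ 175) → take B (18 @ 86) → take 3/31 of F → 8.23; 124/124 used.
5 item(s) taken whole; one partial (take 3/31 of F).

5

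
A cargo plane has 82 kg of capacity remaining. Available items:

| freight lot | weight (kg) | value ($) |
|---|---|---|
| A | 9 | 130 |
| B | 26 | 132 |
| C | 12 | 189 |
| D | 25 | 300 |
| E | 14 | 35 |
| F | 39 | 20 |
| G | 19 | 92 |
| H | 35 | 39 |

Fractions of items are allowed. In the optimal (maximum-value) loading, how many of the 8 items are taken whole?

4

Sort by value per unit weight and fill in that order.
Order: C (189/12=15.75) > A (130/9=14.44) > D (300/25=12.00) > B (132/26=5.08) > G (92/19=4.84) > E (35/14=2.50) > H (39/35=1.11) > F (20/39=0.51)
Fill: take C (12 @ 189) → take A (9 @ 130) → take D (25 @ 300) → take B (26 @ 132) → take 10/19 of G → 48.42; 82/82 used.
4 item(s) taken whole; one partial (take 10/19 of G).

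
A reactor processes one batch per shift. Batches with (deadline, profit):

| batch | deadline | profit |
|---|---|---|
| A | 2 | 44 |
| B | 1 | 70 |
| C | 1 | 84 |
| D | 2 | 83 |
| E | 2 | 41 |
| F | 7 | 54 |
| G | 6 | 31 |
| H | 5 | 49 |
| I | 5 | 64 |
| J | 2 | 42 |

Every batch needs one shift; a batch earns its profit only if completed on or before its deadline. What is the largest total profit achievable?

365

Profit order: C=84 D=83 B=70 I=64 F=54 H=49 A=44 J=42 E=41 G=31
Assign: C→slot 1, D→slot 2, B skipped, I→slot 5, F→slot 7, H→slot 4, A skipped, J skipped, E skipped, G→slot 6.
Slots: [1:C] [2:D] [4:H] [5:I] [6:G] [7:F]
Profit = 84 + 83 + 49 + 64 + 31 + 54 = 365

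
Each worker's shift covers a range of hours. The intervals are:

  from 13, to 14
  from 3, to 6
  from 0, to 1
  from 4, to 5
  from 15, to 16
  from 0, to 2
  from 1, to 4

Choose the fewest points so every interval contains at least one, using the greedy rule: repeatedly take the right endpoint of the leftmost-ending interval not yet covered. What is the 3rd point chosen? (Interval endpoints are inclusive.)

14

Sort by right endpoint; whenever an interval is uncovered, place a point at its right end.
By right end: [0,1]  [0,2]  [1,4]  [4,5]  [3,6]  [13,14]  [15,16]
[0,1] uncovered → point at 1; [4,5] uncovered → point at 5; [13,14] uncovered → point at 14; [15,16] uncovered → point at 16.
Points: 1, 5, 14, 16 (4 total).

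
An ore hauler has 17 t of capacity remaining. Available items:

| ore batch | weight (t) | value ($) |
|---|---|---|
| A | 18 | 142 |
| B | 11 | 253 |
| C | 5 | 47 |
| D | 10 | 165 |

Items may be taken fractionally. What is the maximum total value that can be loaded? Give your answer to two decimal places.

352.00

Ratios (sorted): B 23.00, D 16.50, C 9.40, A 7.89
take B (11 @ 253); take 6/10 of D → 99.00. Capacity used 17/17.
Total value = 352.00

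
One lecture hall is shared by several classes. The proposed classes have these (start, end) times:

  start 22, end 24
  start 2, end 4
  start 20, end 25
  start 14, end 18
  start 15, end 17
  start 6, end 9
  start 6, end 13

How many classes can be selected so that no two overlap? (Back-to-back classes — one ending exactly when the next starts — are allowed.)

4

Greedy by earliest finish: after sorting by end time, pick each interval compatible with the last pick.
Sorted by end: (2,4)  (6,9)  (6,13)  (15,17)  (14,18)  (22,24)  (20,25)
take (2,4); take (6,9); take (15,17); skip (14,18); take (22,24); skip (20,25).
Selected 4 classes.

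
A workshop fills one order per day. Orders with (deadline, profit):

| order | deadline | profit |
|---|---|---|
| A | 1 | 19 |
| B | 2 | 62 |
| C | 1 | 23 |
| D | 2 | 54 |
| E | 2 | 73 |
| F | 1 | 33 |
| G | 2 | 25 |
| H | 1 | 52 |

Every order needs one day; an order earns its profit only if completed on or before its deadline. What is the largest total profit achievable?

135

Sort by profit descending; place each in the latest free slot ≤ its deadline.
By profit: E(d2,73), B(d2,62), D(d2,54), H(d1,52), F(d1,33), G(d2,25), C(d1,23), A(d1,19)
E→slot 2; B→slot 1; D skipped; H skipped; F skipped; G skipped; C skipped; A skipped.
Profit = 62 + 73 = 135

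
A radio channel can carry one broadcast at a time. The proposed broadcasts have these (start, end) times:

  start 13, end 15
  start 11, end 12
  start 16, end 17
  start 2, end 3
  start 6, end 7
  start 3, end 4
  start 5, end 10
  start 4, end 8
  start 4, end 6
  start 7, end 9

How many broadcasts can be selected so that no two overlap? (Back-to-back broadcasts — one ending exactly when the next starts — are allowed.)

8

Sort by end time and greedily take each interval whose start is ≥ the last chosen end.
Sorted by end: (2,3)  (3,4)  (4,6)  (6,7)  (4,8)  (7,9)  (5,10)  (11,12)  (13,15)  (16,17)
take (2,3); take (3,4); take (4,6); take (6,7); take (7,9); skip (5,10); take (11,12); take (13,15); take (16,17).
Selected 8 broadcasts.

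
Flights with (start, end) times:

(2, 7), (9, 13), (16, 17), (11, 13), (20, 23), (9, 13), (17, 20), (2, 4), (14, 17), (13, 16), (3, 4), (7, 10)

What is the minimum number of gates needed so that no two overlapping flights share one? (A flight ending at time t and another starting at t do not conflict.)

3

The answer is the maximum number of intervals overlapping at any instant.
Events (time:±→running): 2:+→1 2:+→2 3:+→3 … peak 3.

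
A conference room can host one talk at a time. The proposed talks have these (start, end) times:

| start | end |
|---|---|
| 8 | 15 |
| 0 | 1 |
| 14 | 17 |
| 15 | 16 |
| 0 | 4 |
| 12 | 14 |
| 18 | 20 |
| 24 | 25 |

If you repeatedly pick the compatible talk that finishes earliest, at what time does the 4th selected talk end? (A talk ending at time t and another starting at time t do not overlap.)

20

By end time: (0,1), (0,4), (12,14), (8,15), (15,16), (14,17), (18,20), (24,25).
Pick (0,1); next start ≥ 1 → (12,14); next start ≥ 14 → (15,16); next start ≥ 16 → (18,20); next start ≥ 20 → (24,25).
Selected: (0,1) (12,14) (15,16) (18,20) (24,25)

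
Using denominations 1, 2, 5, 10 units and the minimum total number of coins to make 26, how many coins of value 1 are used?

1

Greedy: take as many of the largest coin as possible, then repeat with the remainder.
26 = 2×10 + 1×5 + 1×1
Count of 1: 1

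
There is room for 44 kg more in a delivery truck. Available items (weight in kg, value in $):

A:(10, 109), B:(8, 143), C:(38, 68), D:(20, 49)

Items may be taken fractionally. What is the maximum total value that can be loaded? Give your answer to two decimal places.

311.74

Ratios (sorted): B 17.88, A 10.90, D 2.45, C 1.79
take B (8 @ 143); take A (10 @ 109); take D (20 @ 49); take 6/38 of C → 10.74. Capacity used 44/44.
Total value = 311.74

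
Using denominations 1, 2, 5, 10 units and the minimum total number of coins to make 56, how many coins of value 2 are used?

0

Use the largest denomination that fits, subtract, and repeat.
56 = 5×10 + 1×5 + 1×1
Count of 2: 0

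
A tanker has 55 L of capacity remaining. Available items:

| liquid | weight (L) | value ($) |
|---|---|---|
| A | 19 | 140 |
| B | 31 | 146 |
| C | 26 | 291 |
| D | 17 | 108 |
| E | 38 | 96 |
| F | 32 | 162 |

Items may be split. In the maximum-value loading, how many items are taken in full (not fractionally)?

Greedy by value/weight ratio, highest first.
Order: C (291/26=11.19) > A (140/19=7.37) > D (108/17=6.35) > F (162/32=5.06) > B (146/31=4.71) > E (96/38=2.53)
Fill: take C (26 @ 291) → take A (19 @ 140) → take 10/17 of D → 63.53; 55/55 used.
2 item(s) taken whole; one partial (take 10/17 of D).

2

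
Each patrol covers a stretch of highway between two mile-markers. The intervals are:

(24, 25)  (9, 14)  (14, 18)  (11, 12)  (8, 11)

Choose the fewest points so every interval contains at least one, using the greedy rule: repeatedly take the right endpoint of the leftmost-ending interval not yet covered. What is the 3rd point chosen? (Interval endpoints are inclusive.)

Process intervals by earliest right end; each time one isn't hit yet, stab at its right endpoint.
By right end: [8,11]  [11,12]  [9,14]  [14,18]  [24,25]
[8,11] uncovered → point at 11; [14,18] uncovered → point at 18; [24,25] uncovered → point at 25.
Points: 11, 18, 25 (3 total).

25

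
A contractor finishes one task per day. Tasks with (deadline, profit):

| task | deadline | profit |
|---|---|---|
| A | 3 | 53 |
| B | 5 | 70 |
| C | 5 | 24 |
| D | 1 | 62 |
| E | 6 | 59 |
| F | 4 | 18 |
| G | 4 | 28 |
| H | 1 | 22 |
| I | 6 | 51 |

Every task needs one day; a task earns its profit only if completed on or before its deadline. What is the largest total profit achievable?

323

Sort by profit descending; place each in the latest free slot ≤ its deadline.
Profit order: B=70 D=62 E=59 A=53 I=51 G=28 C=24 H=22 F=18
Assign: B→slot 5, D→slot 1, E→slot 6, A→slot 3, I→slot 4, G→slot 2, C skipped, H skipped, F skipped.
Slots: [1:D] [2:G] [3:A] [4:I] [5:B] [6:E]
Profit = 62 + 28 + 53 + 51 + 70 + 59 = 323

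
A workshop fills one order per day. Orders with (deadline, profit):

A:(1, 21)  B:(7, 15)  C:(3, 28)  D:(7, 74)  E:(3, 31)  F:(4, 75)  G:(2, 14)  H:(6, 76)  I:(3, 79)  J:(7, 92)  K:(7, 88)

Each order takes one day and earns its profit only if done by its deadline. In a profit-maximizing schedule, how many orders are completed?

7

Profit order: J=92 K=88 I=79 H=76 F=75 D=74 E=31 C=28 A=21 B=15 G=14
Assign: J→slot 7, K→slot 6, I→slot 3, H→slot 5, F→slot 4, D→slot 2, E→slot 1, C skipped, A skipped, B skipped, G skipped.
Slots: [1:E] [2:D] [3:I] [4:F] [5:H] [6:K] [7:J]
7 of 11 scheduled.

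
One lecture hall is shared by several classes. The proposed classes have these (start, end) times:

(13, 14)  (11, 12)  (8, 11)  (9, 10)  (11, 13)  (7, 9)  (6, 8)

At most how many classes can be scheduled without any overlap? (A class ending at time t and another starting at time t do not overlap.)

4

By end time: (6,8), (7,9), (9,10), (8,11), (11,12), (11,13), (13,14).
Pick (6,8); next start ≥ 8 → (9,10); next start ≥ 10 → (11,12); next start ≥ 12 → (13,14).
Selected 4 classes.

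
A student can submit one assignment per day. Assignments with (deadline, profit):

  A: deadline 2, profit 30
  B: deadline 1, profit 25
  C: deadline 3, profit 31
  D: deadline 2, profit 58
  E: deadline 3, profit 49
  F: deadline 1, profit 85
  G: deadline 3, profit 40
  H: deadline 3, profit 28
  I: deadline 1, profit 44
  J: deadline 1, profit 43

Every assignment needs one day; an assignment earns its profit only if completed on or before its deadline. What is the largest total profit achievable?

192

Profit order: F=85 D=58 E=49 I=44 J=43 G=40 C=31 A=30 H=28 B=25
Assign: F→slot 1, D→slot 2, E→slot 3, I skipped, J skipped, G skipped, C skipped, A skipped, H skipped, B skipped.
Slots: [1:F] [2:D] [3:E]
Profit = 85 + 58 + 49 = 192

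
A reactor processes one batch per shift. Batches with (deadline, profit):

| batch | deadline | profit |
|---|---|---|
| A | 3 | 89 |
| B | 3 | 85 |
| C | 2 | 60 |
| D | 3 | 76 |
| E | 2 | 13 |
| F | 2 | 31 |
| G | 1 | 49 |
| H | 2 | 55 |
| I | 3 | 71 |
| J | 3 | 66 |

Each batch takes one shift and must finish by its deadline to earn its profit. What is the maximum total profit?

250

Take jobs in profit order; each goes to the latest open slot no later than its deadline.
Profit order: A=89 B=85 D=76 I=71 J=66 C=60 H=55 G=49 F=31 E=13
Assign: A→slot 3, B→slot 2, D→slot 1, I skipped, J skipped, C skipped, H skipped, G skipped, F skipped, E skipped.
Slots: [1:D] [2:B] [3:A]
Profit = 76 + 85 + 89 = 250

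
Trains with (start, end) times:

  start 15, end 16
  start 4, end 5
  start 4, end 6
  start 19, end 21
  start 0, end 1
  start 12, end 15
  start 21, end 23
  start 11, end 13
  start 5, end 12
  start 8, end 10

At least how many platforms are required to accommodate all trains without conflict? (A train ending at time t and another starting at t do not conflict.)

Count concurrent intervals with a sweep; the peak is the room count.
starts: [0, 4, 4, 5, 8, 11, 12, 15, 19, 21]
ends:   [1, 5, 6, 10, 12, 13, 15, 16, 21, 23]
s0→1 e1→0 s4→1 s4→2  — peak 2.

2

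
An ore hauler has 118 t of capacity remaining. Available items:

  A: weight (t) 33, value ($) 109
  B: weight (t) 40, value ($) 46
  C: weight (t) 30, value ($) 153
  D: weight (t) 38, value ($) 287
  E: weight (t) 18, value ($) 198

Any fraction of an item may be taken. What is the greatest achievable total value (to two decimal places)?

Sort by value per unit weight and fill in that order.
Order: E (198/18=11.00) > D (287/38=7.55) > C (153/30=5.10) > A (109/33=3.30) > B (46/40=1.15)
Fill: take E (18 @ 198) → take D (38 @ 287) → take C (30 @ 153) → take 32/33 of A → 105.70; 118/118 used.
Total value = 743.70

743.70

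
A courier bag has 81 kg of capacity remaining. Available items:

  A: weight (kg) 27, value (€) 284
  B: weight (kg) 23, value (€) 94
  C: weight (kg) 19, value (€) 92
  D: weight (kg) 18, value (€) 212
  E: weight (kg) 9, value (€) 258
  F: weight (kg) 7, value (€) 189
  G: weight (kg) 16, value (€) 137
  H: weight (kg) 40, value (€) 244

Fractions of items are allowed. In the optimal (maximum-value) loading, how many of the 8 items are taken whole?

Order: E (258/9=28.67) > F (189/7=27.00) > D (212/18=11.78) > A (284/27=10.52) > G (137/16=8.56) > H (244/40=6.10) > C (92/19=4.84) > B (94/23=4.09)
Fill: take E (9 @ 258) → take F (7 @ 189) → take D (18 @ 212) → take A (27 @ 284) → take G (16 @ 137) → take 4/40 of H → 24.40; 81/81 used.
5 item(s) taken whole; one partial (take 4/40 of H).

5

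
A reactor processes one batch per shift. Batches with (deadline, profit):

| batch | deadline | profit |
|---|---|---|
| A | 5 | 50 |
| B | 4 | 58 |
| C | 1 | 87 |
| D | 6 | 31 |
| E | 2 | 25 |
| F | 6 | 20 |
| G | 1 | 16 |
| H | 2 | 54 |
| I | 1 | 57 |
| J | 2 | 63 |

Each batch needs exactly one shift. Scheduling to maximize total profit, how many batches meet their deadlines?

By profit: C(d1,87), J(d2,63), B(d4,58), I(d1,57), H(d2,54), A(d5,50), D(d6,31), E(d2,25), F(d6,20), G(d1,16)
C→slot 1; J→slot 2; B→slot 4; I skipped; H skipped; A→slot 5; D→slot 6; E skipped; F→slot 3; G skipped.
6 of 10 scheduled.

6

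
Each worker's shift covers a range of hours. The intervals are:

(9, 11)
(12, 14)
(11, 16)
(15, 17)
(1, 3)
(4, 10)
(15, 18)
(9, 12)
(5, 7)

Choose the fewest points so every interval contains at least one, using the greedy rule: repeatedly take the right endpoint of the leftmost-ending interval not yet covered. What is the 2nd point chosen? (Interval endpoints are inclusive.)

Sort by right endpoint; whenever an interval is uncovered, place a point at its right end.
Sorted: [1,3] [5,7] [4,10] [9,11] [9,12] [12,14] [11,16] [15,17] [15,18]
{[1,3]} hit by 3; {[5,7],[4,10]} hit by 7; {[9,11],[9,12]} hit by 11; {[12,14],[11,16]} hit by 14; {[15,17],[15,18]} hit by 17.
Points: 3, 7, 11, 14, 17 (5 total).

7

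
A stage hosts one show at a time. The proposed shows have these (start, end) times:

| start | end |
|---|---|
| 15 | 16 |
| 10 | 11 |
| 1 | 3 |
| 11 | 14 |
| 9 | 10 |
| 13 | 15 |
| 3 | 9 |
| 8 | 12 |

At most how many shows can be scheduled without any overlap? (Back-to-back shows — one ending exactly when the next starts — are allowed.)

6

Sort by end time and greedily take each interval whose start is ≥ the last chosen end.
Sorted by end: (1,3)  (3,9)  (9,10)  (10,11)  (8,12)  (11,14)  (13,15)  (15,16)
take (1,3); take (3,9); take (9,10); take (10,11); take (11,14); skip (13,15); take (15,16).
Selected 6 shows.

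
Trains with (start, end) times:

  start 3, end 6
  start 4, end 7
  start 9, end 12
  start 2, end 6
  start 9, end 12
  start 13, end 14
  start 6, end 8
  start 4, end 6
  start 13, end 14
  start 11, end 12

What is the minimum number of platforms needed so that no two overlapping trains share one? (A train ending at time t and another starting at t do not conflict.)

starts: [2, 3, 4, 4, 6, 9, 9, 11, 13, 13]
ends:   [6, 6, 6, 7, 8, 12, 12, 12, 14, 14]
s2→1 s3→2 s4→3 s4→4  — peak 4.

4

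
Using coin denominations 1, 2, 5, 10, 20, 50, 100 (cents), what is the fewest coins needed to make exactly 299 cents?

299 − 2×100→99 − 1×50→49 − 2×20→9 − 1×5→4 − 2×2→0
Total coins = 2 + 1 + 2 + 1 + 2 = 8

8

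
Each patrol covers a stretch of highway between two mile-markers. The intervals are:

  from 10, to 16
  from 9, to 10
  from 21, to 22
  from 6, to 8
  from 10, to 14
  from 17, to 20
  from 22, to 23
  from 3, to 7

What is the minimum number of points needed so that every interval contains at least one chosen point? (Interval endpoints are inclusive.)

4

Sort by right endpoint; whenever an interval is uncovered, place a point at its right end.
Sorted: [3,7] [6,8] [9,10] [10,14] [10,16] [17,20] [21,22] [22,23]
{[3,7],[6,8]} hit by 7; {[9,10],[10,14],[10,16]} hit by 10; {[17,20]} hit by 20; {[21,22],[22,23]} hit by 22.
Points: 7, 10, 20, 22 (4 total).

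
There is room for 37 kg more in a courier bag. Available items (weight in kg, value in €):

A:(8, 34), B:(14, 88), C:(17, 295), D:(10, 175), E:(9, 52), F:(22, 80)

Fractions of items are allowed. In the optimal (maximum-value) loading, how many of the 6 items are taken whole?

2

Sort by value per unit weight and fill in that order.
Ratios (sorted): D 17.50, C 17.35, B 6.29, E 5.78, A 4.25, F 3.64
take D (10 @ 175); take C (17 @ 295); take 10/14 of B → 62.86. Capacity used 37/37.
2 item(s) taken whole; one partial (take 10/14 of B).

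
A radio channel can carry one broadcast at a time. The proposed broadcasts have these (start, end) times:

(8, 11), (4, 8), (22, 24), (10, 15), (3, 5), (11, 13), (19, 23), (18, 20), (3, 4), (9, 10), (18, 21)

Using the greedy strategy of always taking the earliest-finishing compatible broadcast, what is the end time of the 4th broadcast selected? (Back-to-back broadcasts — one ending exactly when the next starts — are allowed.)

13

Sort by end time and greedily take each interval whose start is ≥ the last chosen end.
By end time: (3,4), (3,5), (4,8), (9,10), (8,11), (11,13), (10,15), (18,20), (18,21), (19,23), (22,24).
Pick (3,4); next start ≥ 4 → (4,8); next start ≥ 8 → (9,10); next start ≥ 10 → (11,13); next start ≥ 13 → (18,20); next start ≥ 20 → (22,24).
Selected: (3,4) (4,8) (9,10) (11,13) (18,20) (22,24)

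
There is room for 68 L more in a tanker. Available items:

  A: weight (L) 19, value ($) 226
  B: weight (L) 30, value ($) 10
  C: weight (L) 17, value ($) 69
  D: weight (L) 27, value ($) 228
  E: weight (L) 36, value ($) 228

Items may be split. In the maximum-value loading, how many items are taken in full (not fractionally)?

2

Sort by value per unit weight and fill in that order.
Ratios (sorted): A 11.89, D 8.44, E 6.33, C 4.06, B 0.33
take A (19 @ 226); take D (27 @ 228); take 22/36 of E → 139.33. Capacity used 68/68.
2 item(s) taken whole; one partial (take 22/36 of E).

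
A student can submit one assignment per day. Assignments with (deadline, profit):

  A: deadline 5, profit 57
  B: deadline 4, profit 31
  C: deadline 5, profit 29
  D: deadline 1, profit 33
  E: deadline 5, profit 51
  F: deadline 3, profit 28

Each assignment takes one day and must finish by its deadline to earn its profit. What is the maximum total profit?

201

Sort by profit descending; place each in the latest free slot ≤ its deadline.
By profit: A(d5,57), E(d5,51), D(d1,33), B(d4,31), C(d5,29), F(d3,28)
A→slot 5; E→slot 4; D→slot 1; B→slot 3; C→slot 2; F skipped.
Profit = 33 + 29 + 31 + 51 + 57 = 201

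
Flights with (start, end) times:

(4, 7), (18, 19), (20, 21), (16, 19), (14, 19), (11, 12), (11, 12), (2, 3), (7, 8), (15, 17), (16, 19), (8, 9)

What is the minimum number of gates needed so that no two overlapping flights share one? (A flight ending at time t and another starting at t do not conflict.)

The answer is the maximum number of intervals overlapping at any instant.
starts: [2, 4, 7, 8, 11, 11, 14, 15, 16, 16, 18, 20]
ends:   [3, 7, 8, 9, 12, 12, 17, 19, 19, 19, 19, 21]
s2→1 e3→0 s4→1 e7→0 s7→1 e8→0 s8→1 e9→0 s11→1 s11→2 e12→1 e12→0 s14→1 s15→2 s16→3 s16→4  — peak 4.

4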